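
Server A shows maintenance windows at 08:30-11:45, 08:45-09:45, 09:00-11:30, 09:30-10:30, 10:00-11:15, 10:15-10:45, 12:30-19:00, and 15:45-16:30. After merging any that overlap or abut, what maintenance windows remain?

08:30–11:45, 12:30–19:00

08:45–09:45 overlaps/touches 08:30–11:45 → extend to 08:30–11:45.
09:00–11:30 overlaps/touches 08:30–11:45 → extend to 08:30–11:45.
09:30–10:30 overlaps/touches 08:30–11:45 → extend to 08:30–11:45.
10:00–11:15 overlaps/touches 08:30–11:45 → extend to 08:30–11:45.
10:15–10:45 overlaps/touches 08:30–11:45 → extend to 08:30–11:45.
12:30–19:00 is disjoint → start new block.
15:45–16:30 overlaps/touches 12:30–19:00 → extend to 12:30–19:00.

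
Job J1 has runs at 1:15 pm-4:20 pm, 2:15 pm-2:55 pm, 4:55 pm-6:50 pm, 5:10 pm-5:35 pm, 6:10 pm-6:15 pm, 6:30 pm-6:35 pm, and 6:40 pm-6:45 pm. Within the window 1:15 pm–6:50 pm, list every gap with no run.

4:20 pm-4:55 pm

The merged coverage is 1:15 pm-4:20 pm, 4:55 pm-6:50 pm.
Gaps within 1:15 pm-6:50 pm: 4:20 pm-4:55 pm.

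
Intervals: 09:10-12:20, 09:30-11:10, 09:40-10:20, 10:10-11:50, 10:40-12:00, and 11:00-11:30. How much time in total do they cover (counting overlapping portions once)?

Merged: 09:10-12:20.
Length: 3 h 10 min.

3 h 10 min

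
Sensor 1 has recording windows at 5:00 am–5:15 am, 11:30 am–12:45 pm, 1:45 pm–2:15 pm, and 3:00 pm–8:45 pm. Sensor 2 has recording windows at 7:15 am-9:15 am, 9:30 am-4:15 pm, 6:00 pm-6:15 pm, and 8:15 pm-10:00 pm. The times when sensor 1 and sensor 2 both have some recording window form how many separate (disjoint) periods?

A ∩ B = 11:30 am–12:45 pm, 1:45 pm–2:15 pm, 3:00 pm–4:15 pm, 6:00 pm–6:15 pm, 8:15 pm–8:45 pm.
That is 5 disjoint pieces.

5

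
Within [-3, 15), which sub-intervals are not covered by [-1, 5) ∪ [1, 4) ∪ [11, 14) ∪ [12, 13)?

[-3, -1) ∪ [5, 11) ∪ [14, 15)

The merged coverage is [-1, 5), [11, 14).
Complement within [-3, 15): [-3, -1), [5, 11), [14, 15).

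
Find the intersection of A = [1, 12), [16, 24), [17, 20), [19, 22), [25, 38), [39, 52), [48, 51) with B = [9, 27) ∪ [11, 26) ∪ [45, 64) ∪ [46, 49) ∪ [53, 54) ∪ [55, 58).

[9, 12) ∪ [16, 24) ∪ [25, 27) ∪ [45, 52)

A, merged: [1, 12), [16, 24), [25, 38), [39, 52).
B, merged: [9, 27), [45, 64).
[1, 12) ∩ B → [9, 12).
[16, 24) ∩ B → [16, 24).
[25, 38) ∩ B → [25, 27).
[39, 52) ∩ B → [45, 52).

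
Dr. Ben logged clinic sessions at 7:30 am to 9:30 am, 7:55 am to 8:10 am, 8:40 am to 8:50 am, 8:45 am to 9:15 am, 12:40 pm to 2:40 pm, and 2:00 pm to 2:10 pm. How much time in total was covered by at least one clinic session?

Merged: 7:30 am–9:30 am, 12:40 pm–2:40 pm.
Lengths: 2 h + 2 h = 4 h.

4 h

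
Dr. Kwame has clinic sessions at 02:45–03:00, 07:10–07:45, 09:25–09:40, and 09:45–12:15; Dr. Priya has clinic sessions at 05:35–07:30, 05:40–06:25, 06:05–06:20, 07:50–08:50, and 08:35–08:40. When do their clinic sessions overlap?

Merge the second list: 05:35–07:30, 07:50–08:50.
02:45–03:00 meets no B interval.
07:10–07:45 ∩ B → 07:10–07:30.
09:25–09:40 meets no B interval.
09:45–12:15 meets no B interval.

07:10–07:30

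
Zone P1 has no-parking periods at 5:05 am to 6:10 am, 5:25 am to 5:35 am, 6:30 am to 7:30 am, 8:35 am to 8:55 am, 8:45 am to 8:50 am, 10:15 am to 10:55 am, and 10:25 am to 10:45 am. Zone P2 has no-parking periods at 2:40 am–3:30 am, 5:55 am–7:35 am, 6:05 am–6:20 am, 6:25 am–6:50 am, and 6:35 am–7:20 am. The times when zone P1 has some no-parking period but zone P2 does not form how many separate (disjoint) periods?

First set merges to 5:05 am–6:10 am, 6:30 am–7:30 am, 8:35 am–8:55 am, 10:15 am–10:55 am.
Second set merges to 2:40 am–3:30 am, 5:55 am–7:35 am.
A \ B = 5:05 am–5:55 am, 8:35 am–8:55 am, 10:15 am–10:55 am.
That is 3 disjoint pieces.

3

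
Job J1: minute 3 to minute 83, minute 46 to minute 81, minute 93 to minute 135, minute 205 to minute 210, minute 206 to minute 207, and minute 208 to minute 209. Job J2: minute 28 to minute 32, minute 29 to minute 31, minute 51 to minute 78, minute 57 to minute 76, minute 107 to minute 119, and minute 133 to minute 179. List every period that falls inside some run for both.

minute 28 to minute 32, minute 51 to minute 78, minute 107 to minute 119, minute 133 to minute 135

A, merged: minute 3 to minute 83, minute 93 to minute 135, minute 205 to minute 210.
B, merged: minute 28 to minute 32, minute 51 to minute 78, minute 107 to minute 119, minute 133 to minute 179.
minute 3 to minute 83 ∩ B → minute 28 to minute 32, minute 51 to minute 78.
minute 93 to minute 135 ∩ B → minute 107 to minute 119, minute 133 to minute 135.
minute 205 to minute 210 meets no B interval.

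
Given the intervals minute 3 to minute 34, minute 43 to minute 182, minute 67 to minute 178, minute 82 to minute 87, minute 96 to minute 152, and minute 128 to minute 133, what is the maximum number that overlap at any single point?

At minute 128, 4 of the intervals are simultaneously active.
No point has more.

4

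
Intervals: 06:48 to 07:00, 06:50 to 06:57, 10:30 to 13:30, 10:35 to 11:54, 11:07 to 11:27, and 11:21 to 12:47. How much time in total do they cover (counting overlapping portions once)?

Merged: 06:48-07:00, 10:30-13:30.
Lengths: 12 min + 3 h = 3 h 12 min.

3 h 12 min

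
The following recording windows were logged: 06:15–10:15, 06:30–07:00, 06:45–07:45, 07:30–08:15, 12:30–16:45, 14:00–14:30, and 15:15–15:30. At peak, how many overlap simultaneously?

At 06:45, 3 of the intervals are simultaneously active.
No point has more.

3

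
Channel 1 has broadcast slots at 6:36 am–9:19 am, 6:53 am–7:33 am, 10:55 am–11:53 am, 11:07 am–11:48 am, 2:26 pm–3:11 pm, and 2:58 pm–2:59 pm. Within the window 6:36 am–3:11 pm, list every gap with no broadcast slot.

After merging, the occupied span is 6:36 am–9:19 am, 10:55 am–11:53 am, 2:26 pm–3:11 pm.
Uncovered inside 6:36 am–3:11 pm: 9:19 am–10:55 am, 11:53 am–2:26 pm.

9:19 am–10:55 am, 11:53 am–2:26 pm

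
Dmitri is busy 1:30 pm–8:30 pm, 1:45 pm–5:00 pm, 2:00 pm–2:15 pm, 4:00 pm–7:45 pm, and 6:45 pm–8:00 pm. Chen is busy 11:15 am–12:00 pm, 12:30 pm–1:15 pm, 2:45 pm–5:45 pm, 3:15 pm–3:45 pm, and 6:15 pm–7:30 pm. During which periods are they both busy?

2:45 pm-5:45 pm, 6:15 pm-7:30 pm

First set merges to 1:30 pm-8:30 pm.
Second set merges to 11:15 am-12:00 pm, 12:30 pm-1:15 pm, 2:45 pm-5:45 pm, 6:15 pm-7:30 pm.
1:30 pm-8:30 pm ∩ B → 2:45 pm-5:45 pm, 6:15 pm-7:30 pm.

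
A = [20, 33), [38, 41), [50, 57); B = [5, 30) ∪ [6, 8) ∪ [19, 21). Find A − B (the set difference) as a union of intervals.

Merge the second list: [5, 30).
[20, 33) \ B = [30, 33).
[38, 41): nothing removed.
[50, 57): nothing removed.

[30, 33) ∪ [38, 41) ∪ [50, 57)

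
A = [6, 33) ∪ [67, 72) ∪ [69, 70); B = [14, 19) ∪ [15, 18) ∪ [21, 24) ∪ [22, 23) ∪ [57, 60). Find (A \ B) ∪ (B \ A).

First set merges to [6, 33), [67, 72).
Second set merges to [14, 19), [21, 24), [57, 60).
A but not B: [6, 14), [19, 21), [24, 33), [67, 72).
B but not A: [57, 60).
Combining gives A △ B.

[6, 14) ∪ [19, 21) ∪ [24, 33) ∪ [57, 60) ∪ [67, 72)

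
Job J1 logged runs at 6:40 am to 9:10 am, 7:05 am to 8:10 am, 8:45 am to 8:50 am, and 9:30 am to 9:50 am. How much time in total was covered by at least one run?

Merged: 6:40 am–9:10 am, 9:30 am–9:50 am.
Lengths: 2 h 30 min + 20 min = 2 h 50 min.

2 h 50 min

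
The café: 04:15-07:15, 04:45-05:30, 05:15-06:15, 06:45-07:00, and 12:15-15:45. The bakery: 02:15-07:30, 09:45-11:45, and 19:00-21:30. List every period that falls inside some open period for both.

First set merges to 04:15–07:15, 12:15–15:45.
04:15–07:15 ∩ B → 04:15–07:15.
12:15–15:45 meets no B interval.

04:15–07:15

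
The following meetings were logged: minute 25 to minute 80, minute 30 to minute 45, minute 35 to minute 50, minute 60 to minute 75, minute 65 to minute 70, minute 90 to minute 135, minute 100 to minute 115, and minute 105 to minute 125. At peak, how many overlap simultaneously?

Sweep endpoints in order; track running count of active intervals.
Peak of 3 reached at minute 35.

3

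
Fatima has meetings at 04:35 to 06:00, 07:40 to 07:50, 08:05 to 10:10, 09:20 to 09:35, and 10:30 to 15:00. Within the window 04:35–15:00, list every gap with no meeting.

06:00-07:40, 07:50-08:05, 10:10-10:30

Covered (merged): 04:35-06:00, 07:40-07:50, 08:05-10:10, 10:30-15:00.
Complement within 04:35-15:00: 06:00-07:40, 07:50-08:05, 10:10-10:30.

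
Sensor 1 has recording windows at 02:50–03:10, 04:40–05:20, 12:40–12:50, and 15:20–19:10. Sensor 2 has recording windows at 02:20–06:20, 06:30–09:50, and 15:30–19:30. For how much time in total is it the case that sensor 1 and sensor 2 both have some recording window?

A ∩ B = 02:50-03:10, 04:40-05:20, 15:30-19:10.
Total: 20 min + 40 min + 3 h 40 min = 4 h 40 min.

4 h 40 min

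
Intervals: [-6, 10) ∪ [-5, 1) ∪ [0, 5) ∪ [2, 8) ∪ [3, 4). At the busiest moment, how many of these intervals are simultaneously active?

4

Sweep endpoints in order; track running count of active intervals.
Peak of 4 reached at 3.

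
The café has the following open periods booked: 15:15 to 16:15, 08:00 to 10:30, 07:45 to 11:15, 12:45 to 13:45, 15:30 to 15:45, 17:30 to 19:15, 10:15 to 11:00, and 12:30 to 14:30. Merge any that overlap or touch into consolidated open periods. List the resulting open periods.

Sort by start: 07:45-11:15, 08:00-10:30, 10:15-11:00, 12:30-14:30, 12:45-13:45, 15:15-16:15, 15:30-15:45, 17:30-19:15.
08:00-10:30 overlaps/touches 07:45-11:15 → extend to 07:45-11:15.
10:15-11:00 overlaps/touches 07:45-11:15 → extend to 07:45-11:15.
12:30-14:30 is disjoint → start new block.
12:45-13:45 overlaps/touches 12:30-14:30 → extend to 12:30-14:30.
15:15-16:15 is disjoint → start new block.
15:30-15:45 overlaps/touches 15:15-16:15 → extend to 15:15-16:15.
17:30-19:15 is disjoint → start new block.

07:45-11:15, 12:30-14:30, 15:15-16:15, 17:30-19:15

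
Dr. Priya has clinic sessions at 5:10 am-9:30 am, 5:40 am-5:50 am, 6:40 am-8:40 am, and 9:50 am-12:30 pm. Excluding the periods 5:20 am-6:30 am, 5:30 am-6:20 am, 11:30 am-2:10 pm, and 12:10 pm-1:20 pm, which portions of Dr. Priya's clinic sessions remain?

Merge the first list: 5:10 am–9:30 am, 9:50 am–12:30 pm.
Merge the second list: 5:20 am–6:30 am, 11:30 am–2:10 pm.
5:10 am–9:30 am with B removed leaves 5:10 am–5:20 am, 6:30 am–9:30 am.
9:50 am–12:30 pm with B removed leaves 9:50 am–11:30 am.

5:10 am–5:20 am, 6:30 am–9:30 am, 9:50 am–11:30 am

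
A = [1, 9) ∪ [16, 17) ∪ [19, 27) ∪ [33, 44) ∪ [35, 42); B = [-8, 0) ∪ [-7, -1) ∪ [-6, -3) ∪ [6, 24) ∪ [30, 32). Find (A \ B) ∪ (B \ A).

[-8, 0) ∪ [1, 6) ∪ [9, 16) ∪ [17, 19) ∪ [24, 27) ∪ [30, 32) ∪ [33, 44)

A, merged: [1, 9), [16, 17), [19, 27), [33, 44).
B, merged: [-8, 0), [6, 24), [30, 32).
A \ B = [1, 6), [24, 27), [33, 44).
B \ A = [-8, 0), [9, 16), [17, 19), [30, 32).
Union of the two gives the symmetric difference.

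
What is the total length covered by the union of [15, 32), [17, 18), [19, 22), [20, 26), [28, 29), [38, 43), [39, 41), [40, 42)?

Merged: [15, 32), [38, 43).
Lengths: 17 + 5 = 22.

22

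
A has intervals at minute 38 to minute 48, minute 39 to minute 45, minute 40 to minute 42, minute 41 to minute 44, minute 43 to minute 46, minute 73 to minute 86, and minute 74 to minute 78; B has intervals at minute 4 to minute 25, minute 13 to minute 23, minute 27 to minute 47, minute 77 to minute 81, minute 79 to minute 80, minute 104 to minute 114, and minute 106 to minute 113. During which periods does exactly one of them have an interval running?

Merge the first list: minute 38 to minute 48, minute 73 to minute 86.
Merge the second list: minute 4 to minute 25, minute 27 to minute 47, minute 77 to minute 81, minute 104 to minute 114.
A but not B: minute 47 to minute 48, minute 73 to minute 77, minute 81 to minute 86.
B but not A: minute 4 to minute 25, minute 27 to minute 38, minute 104 to minute 114.
Combining gives A △ B.

minute 4 to minute 25, minute 27 to minute 38, minute 47 to minute 48, minute 73 to minute 77, minute 81 to minute 86, minute 104 to minute 114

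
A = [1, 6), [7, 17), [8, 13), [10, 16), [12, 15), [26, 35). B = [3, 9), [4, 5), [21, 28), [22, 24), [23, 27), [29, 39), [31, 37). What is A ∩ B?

[3, 6) ∪ [7, 9) ∪ [26, 28) ∪ [29, 35)

First set merges to [1, 6), [7, 17), [26, 35).
Second set merges to [3, 9), [21, 28), [29, 39).
[1, 6) ∩ B → [3, 6).
[7, 17) ∩ B → [7, 9).
[26, 35) ∩ B → [26, 28), [29, 35).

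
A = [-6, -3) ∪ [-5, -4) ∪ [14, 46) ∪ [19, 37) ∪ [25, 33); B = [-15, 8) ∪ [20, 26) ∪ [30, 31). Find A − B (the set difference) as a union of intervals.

A, merged: [-6, -3), [14, 46).
[-6, -3) lies entirely inside B → drops out.
[14, 46) with B removed leaves [14, 20), [26, 30), [31, 46).

[14, 20) ∪ [26, 30) ∪ [31, 46)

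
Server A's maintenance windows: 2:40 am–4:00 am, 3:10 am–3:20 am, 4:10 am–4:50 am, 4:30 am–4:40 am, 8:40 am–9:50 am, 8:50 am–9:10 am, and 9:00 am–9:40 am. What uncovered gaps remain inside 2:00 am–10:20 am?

2:00 am-2:40 am, 4:00 am-4:10 am, 4:50 am-8:40 am, 9:50 am-10:20 am

The merged coverage is 2:40 am-4:00 am, 4:10 am-4:50 am, 8:40 am-9:50 am.
Complement within 2:00 am-10:20 am: 2:00 am-2:40 am, 4:00 am-4:10 am, 4:50 am-8:40 am, 9:50 am-10:20 am.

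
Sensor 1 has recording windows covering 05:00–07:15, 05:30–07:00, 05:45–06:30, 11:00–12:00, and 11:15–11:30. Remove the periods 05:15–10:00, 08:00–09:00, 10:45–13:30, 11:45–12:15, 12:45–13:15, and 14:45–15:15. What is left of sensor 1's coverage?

Merge the first list: 05:00–07:15, 11:00–12:00.
Merge the second list: 05:15–10:00, 10:45–13:30, 14:45–15:15.
05:00–07:15 \ B = 05:00–05:15.
11:00–12:00: entirely removed.

05:00–05:15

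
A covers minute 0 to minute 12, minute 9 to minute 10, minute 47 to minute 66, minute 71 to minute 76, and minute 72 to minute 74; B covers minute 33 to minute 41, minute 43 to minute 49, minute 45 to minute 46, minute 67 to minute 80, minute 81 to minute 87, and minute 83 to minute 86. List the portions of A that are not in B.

First set merges to minute 0 to minute 12, minute 47 to minute 66, minute 71 to minute 76.
Second set merges to minute 33 to minute 41, minute 43 to minute 49, minute 67 to minute 80, minute 81 to minute 87.
minute 0 to minute 12: nothing removed.
minute 47 to minute 66 \ B = minute 49 to minute 66.
minute 71 to minute 76: entirely removed.

minute 0 to minute 12, minute 49 to minute 66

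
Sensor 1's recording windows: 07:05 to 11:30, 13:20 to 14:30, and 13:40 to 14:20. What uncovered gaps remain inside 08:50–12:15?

After merging, the occupied span is 07:05–11:30, 13:20–14:30.
Uncovered inside 08:50–12:15: 11:30–12:15.

11:30–12:15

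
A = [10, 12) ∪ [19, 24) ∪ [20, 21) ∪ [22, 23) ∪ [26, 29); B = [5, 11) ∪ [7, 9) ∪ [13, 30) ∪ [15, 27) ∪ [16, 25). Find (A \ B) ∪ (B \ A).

[5, 10) ∪ [11, 12) ∪ [13, 19) ∪ [24, 26) ∪ [29, 30)

First set merges to [10, 12), [19, 24), [26, 29).
Second set merges to [5, 11), [13, 30).
A but not B: [11, 12).
B but not A: [5, 10), [13, 19), [24, 26), [29, 30).
Combining gives A △ B.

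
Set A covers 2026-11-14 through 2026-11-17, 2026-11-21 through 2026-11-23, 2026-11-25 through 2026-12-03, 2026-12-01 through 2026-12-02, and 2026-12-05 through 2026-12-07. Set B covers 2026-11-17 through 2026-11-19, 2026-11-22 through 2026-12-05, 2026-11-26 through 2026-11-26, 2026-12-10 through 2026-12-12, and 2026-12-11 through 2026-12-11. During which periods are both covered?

2026-11-17 through 2026-11-17, 2026-11-22 through 2026-11-23, 2026-11-25 through 2026-12-03, 2026-12-05 through 2026-12-05

A, merged: 2026-11-14 through 2026-11-17, 2026-11-21 through 2026-11-23, 2026-11-25 through 2026-12-03, 2026-12-05 through 2026-12-07.
B, merged: 2026-11-17 through 2026-11-19, 2026-11-22 through 2026-12-05, 2026-12-10 through 2026-12-12.
2026-11-14 through 2026-11-17 ∩ B → 2026-11-17 through 2026-11-17.
2026-11-21 through 2026-11-23 ∩ B → 2026-11-22 through 2026-11-23.
2026-11-25 through 2026-12-03 ∩ B → 2026-11-25 through 2026-12-03.
2026-12-05 through 2026-12-07 ∩ B → 2026-12-05 through 2026-12-05.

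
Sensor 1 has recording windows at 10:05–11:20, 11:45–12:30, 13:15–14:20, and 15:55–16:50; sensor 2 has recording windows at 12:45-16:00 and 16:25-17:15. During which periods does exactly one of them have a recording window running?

10:05–11:20, 11:45–12:30, 12:45–13:15, 14:20–15:55, 16:00–16:25, 16:50–17:15

A but not B: 10:05–11:20, 11:45–12:30, 16:00–16:25.
B but not A: 12:45–13:15, 14:20–15:55, 16:50–17:15.
Combining gives A △ B.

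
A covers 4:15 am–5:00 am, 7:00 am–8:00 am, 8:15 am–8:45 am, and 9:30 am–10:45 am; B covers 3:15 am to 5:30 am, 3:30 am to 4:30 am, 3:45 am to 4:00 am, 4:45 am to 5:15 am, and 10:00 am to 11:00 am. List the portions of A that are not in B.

Second set merges to 3:15 am–5:30 am, 10:00 am–11:00 am.
4:15 am–5:00 am: fully covered by B → removed.
7:00 am–8:00 am: no B overlap → unchanged.
8:15 am–8:45 am: no B overlap → unchanged.
9:30 am–10:45 am minus B → 9:30 am–10:00 am.

7:00 am–8:00 am, 8:15 am–8:45 am, 9:30 am–10:00 am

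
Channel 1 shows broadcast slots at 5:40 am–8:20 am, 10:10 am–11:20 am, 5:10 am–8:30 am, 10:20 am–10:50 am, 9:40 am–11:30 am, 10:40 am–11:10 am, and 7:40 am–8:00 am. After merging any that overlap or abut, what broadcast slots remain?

Sort by start: 5:10 am–8:30 am, 5:40 am–8:20 am, 7:40 am–8:00 am, 9:40 am–11:30 am, 10:10 am–11:20 am, 10:20 am–10:50 am, 10:40 am–11:10 am.
5:40 am–8:20 am overlaps/touches 5:10 am–8:30 am → extend to 5:10 am–8:30 am.
7:40 am–8:00 am overlaps/touches 5:10 am–8:30 am → extend to 5:10 am–8:30 am.
9:40 am–11:30 am is disjoint → start new block.
10:10 am–11:20 am overlaps/touches 9:40 am–11:30 am → extend to 9:40 am–11:30 am.
10:20 am–10:50 am overlaps/touches 9:40 am–11:30 am → extend to 9:40 am–11:30 am.
10:40 am–11:10 am overlaps/touches 9:40 am–11:30 am → extend to 9:40 am–11:30 am.

5:10 am–8:30 am, 9:40 am–11:30 am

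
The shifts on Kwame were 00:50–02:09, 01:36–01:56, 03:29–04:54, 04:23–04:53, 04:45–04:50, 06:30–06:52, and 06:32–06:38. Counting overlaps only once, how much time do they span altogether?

Merged: 00:50–02:09, 03:29–04:54, 06:30–06:52.
Lengths: 1 h 19 min + 1 h 25 min + 22 min = 3 h 6 min.

3 h 6 min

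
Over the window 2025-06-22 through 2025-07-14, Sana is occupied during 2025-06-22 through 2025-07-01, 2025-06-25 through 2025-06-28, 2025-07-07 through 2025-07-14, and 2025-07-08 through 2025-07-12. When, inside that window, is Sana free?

Covered (merged): 2025-06-22 through 2025-07-01, 2025-07-07 through 2025-07-14.
Complement within 2025-06-22 through 2025-07-14: 2025-07-02 through 2025-07-06.

2025-07-02 through 2025-07-06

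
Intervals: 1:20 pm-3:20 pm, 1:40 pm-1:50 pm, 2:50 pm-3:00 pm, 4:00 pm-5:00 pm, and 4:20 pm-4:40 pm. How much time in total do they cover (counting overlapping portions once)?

Merged: 1:20 pm–3:20 pm, 4:00 pm–5:00 pm.
Lengths: 2 h + 1 h = 3 h.

3 h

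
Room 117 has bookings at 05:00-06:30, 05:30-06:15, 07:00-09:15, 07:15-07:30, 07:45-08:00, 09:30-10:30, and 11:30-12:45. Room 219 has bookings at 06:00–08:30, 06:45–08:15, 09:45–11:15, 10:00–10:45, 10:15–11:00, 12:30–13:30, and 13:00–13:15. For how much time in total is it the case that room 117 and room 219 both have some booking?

Merge the first list: 05:00–06:30, 07:00–09:15, 09:30–10:30, 11:30–12:45.
Merge the second list: 06:00–08:30, 09:45–11:15, 12:30–13:30.
A ∩ B = 06:00–06:30, 07:00–08:30, 09:45–10:30, 12:30–12:45.
Total: 30 min + 1 h 30 min + 45 min + 15 min = 3 h.

3 h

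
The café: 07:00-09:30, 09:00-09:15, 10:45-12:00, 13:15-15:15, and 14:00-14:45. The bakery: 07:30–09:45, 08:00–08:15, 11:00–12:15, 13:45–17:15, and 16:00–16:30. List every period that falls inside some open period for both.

07:30–09:30, 11:00–12:00, 13:45–15:15

Merge the first list: 07:00–09:30, 10:45–12:00, 13:15–15:15.
Merge the second list: 07:30–09:45, 11:00–12:15, 13:45–17:15.
07:00–09:30 meets the second set on 07:30–09:30.
10:45–12:00 meets the second set on 11:00–12:00.
13:15–15:15 meets the second set on 13:45–15:15.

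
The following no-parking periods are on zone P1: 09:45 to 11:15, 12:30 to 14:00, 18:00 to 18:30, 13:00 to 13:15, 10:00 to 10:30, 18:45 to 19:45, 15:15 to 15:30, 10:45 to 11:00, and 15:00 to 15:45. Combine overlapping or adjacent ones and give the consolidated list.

09:45-11:15, 12:30-14:00, 15:00-15:45, 18:00-18:30, 18:45-19:45

Sort by start: 09:45-11:15, 10:00-10:30, 10:45-11:00, 12:30-14:00, 13:00-13:15, 15:00-15:45, 15:15-15:30, 18:00-18:30, 18:45-19:45.
10:00-10:30 overlaps/touches 09:45-11:15 → extend to 09:45-11:15.
10:45-11:00 overlaps/touches 09:45-11:15 → extend to 09:45-11:15.
12:30-14:00 is disjoint → start new block.
13:00-13:15 overlaps/touches 12:30-14:00 → extend to 12:30-14:00.
15:00-15:45 is disjoint → start new block.
15:15-15:30 overlaps/touches 15:00-15:45 → extend to 15:00-15:45.
18:00-18:30 is disjoint → start new block.
18:45-19:45 is disjoint → start new block.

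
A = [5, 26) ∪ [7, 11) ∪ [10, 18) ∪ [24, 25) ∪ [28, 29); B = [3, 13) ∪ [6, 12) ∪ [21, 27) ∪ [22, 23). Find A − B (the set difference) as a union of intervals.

First set merges to [5, 26), [28, 29).
Second set merges to [3, 13), [21, 27).
[5, 26) \ B = [13, 21).
[28, 29): nothing removed.

[13, 21) ∪ [28, 29)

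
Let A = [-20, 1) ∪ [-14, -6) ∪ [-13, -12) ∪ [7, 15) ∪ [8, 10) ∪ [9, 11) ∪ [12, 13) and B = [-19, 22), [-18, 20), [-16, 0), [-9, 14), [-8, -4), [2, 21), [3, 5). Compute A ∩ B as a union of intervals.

A, merged: [-20, 1), [7, 15).
B, merged: [-19, 22).
[-20, 1) ∩ B → [-19, 1).
[7, 15) ∩ B → [7, 15).

[-19, 1) ∪ [7, 15)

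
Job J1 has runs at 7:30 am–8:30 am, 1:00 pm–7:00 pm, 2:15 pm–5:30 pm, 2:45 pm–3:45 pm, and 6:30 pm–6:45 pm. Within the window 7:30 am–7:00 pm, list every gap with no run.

8:30 am-1:00 pm

Covered (merged): 7:30 am-8:30 am, 1:00 pm-7:00 pm.
Uncovered inside 7:30 am-7:00 pm: 8:30 am-1:00 pm.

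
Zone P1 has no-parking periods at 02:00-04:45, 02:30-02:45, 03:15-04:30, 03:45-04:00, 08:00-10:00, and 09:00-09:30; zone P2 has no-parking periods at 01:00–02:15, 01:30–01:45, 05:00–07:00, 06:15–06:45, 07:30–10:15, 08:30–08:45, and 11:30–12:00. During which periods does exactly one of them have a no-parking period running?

A, merged: 02:00-04:45, 08:00-10:00.
B, merged: 01:00-02:15, 05:00-07:00, 07:30-10:15, 11:30-12:00.
A but not B: 02:15-04:45.
B but not A: 01:00-02:00, 05:00-07:00, 07:30-08:00, 10:00-10:15, 11:30-12:00.
Combining gives A △ B.

01:00-02:00, 02:15-04:45, 05:00-07:00, 07:30-08:00, 10:00-10:15, 11:30-12:00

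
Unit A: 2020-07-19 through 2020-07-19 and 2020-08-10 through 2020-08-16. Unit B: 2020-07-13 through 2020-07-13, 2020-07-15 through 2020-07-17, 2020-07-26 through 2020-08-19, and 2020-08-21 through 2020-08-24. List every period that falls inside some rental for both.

2020-07-19 through 2020-07-19: no overlap with the second set.
2020-08-10 through 2020-08-16 meets the second set on 2020-08-10 through 2020-08-16.

2020-08-10 through 2020-08-16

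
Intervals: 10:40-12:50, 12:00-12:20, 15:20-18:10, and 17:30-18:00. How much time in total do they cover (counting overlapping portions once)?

5 h

Merged: 10:40–12:50, 15:20–18:10.
Lengths: 2 h 10 min + 2 h 50 min = 5 h.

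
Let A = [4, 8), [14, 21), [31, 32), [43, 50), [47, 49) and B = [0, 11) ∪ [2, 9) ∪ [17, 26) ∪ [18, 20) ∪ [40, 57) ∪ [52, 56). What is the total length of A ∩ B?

15

First set merges to [4, 8), [14, 21), [31, 32), [43, 50).
Second set merges to [0, 11), [17, 26), [40, 57).
A ∩ B = [4, 8), [17, 21), [43, 50).
Total: 4 + 4 + 7 = 15.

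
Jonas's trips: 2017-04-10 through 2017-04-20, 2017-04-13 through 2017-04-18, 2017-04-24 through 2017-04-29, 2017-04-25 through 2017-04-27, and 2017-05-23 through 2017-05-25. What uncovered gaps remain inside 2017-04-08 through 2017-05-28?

Covered (merged): 2017-04-10 through 2017-04-20, 2017-04-24 through 2017-04-29, 2017-05-23 through 2017-05-25.
Complement within 2017-04-08 through 2017-05-28: 2017-04-08 through 2017-04-09, 2017-04-21 through 2017-04-23, 2017-04-30 through 2017-05-22, 2017-05-26 through 2017-05-28.

2017-04-08 through 2017-04-09, 2017-04-21 through 2017-04-23, 2017-04-30 through 2017-05-22, 2017-05-26 through 2017-05-28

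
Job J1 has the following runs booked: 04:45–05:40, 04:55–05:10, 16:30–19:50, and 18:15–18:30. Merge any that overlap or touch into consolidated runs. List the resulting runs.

04:55-05:10 overlaps/touches 04:45-05:40 → extend to 04:45-05:40.
16:30-19:50 is disjoint → start new block.
18:15-18:30 overlaps/touches 16:30-19:50 → extend to 16:30-19:50.

04:45-05:40, 16:30-19:50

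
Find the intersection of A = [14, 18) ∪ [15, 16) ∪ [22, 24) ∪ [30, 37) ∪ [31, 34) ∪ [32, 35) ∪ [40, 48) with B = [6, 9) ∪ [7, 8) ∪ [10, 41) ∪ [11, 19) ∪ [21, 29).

[14, 18) ∪ [22, 24) ∪ [30, 37) ∪ [40, 41)

First set merges to [14, 18), [22, 24), [30, 37), [40, 48).
Second set merges to [6, 9), [10, 41).
[14, 18) ∩ B → [14, 18).
[22, 24) ∩ B → [22, 24).
[30, 37) ∩ B → [30, 37).
[40, 48) ∩ B → [40, 41).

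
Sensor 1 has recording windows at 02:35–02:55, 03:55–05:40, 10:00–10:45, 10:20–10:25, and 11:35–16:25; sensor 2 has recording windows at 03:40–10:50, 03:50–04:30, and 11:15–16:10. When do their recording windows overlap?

03:55–05:40, 10:00–10:45, 11:35–16:10

A, merged: 02:35–02:55, 03:55–05:40, 10:00–10:45, 11:35–16:25.
B, merged: 03:40–10:50, 11:15–16:10.
02:35–02:55 meets no B interval.
03:55–05:40 ∩ B → 03:55–05:40.
10:00–10:45 ∩ B → 10:00–10:45.
11:35–16:25 ∩ B → 11:35–16:10.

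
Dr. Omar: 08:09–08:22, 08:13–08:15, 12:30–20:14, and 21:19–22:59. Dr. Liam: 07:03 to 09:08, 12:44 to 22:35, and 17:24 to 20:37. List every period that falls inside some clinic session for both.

First set merges to 08:09-08:22, 12:30-20:14, 21:19-22:59.
Second set merges to 07:03-09:08, 12:44-22:35.
08:09-08:22 meets the second set on 08:09-08:22.
12:30-20:14 meets the second set on 12:44-20:14.
21:19-22:59 meets the second set on 21:19-22:35.

08:09-08:22, 12:44-20:14, 21:19-22:35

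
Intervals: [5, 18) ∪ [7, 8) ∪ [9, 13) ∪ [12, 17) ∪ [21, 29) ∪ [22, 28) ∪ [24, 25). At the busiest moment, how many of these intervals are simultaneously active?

3

Walk the sorted start/end points keeping a running depth.
The depth first hits 3 at 12.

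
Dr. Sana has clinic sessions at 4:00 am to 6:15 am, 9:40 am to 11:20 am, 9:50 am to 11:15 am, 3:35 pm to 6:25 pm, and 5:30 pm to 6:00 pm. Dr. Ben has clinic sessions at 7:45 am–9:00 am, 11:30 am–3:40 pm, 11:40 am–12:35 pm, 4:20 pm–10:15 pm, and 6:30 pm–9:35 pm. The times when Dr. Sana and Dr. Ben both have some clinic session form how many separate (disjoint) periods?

2

First set merges to 4:00 am-6:15 am, 9:40 am-11:20 am, 3:35 pm-6:25 pm.
Second set merges to 7:45 am-9:00 am, 11:30 am-3:40 pm, 4:20 pm-10:15 pm.
A ∩ B = 3:35 pm-3:40 pm, 4:20 pm-6:25 pm.
That is 2 disjoint pieces.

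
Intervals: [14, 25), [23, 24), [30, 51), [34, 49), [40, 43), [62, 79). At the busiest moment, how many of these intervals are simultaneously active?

Sweep endpoints in order; track running count of active intervals.
Peak of 3 reached at 40.

3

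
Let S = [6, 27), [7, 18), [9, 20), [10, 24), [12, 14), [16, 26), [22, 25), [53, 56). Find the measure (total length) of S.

Merged: [6, 27), [53, 56).
Lengths: 21 + 3 = 24.

24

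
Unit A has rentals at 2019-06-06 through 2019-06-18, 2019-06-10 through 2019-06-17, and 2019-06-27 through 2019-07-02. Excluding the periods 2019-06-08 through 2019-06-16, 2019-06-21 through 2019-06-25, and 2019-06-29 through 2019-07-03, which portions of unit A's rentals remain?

2019-06-06 through 2019-06-07, 2019-06-17 through 2019-06-18, 2019-06-27 through 2019-06-28

First set merges to 2019-06-06 through 2019-06-18, 2019-06-27 through 2019-07-02.
2019-06-06 through 2019-06-18 minus B → 2019-06-06 through 2019-06-07, 2019-06-17 through 2019-06-18.
2019-06-27 through 2019-07-02 minus B → 2019-06-27 through 2019-06-28.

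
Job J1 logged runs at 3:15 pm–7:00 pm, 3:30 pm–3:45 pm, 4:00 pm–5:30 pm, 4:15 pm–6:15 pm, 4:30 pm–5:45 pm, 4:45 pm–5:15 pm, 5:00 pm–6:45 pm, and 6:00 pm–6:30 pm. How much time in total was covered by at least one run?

Merged: 3:15 pm–7:00 pm.
Length: 3 h 45 min.

3 h 45 min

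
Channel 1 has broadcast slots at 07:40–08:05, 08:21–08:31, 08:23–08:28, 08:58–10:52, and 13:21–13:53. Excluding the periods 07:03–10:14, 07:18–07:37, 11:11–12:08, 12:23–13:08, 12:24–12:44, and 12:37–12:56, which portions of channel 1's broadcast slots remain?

10:14–10:52, 13:21–13:53

First set merges to 07:40–08:05, 08:21–08:31, 08:58–10:52, 13:21–13:53.
Second set merges to 07:03–10:14, 11:11–12:08, 12:23–13:08.
07:40–08:05: entirely removed.
08:21–08:31: entirely removed.
08:58–10:52 \ B = 10:14–10:52.
13:21–13:53: nothing removed.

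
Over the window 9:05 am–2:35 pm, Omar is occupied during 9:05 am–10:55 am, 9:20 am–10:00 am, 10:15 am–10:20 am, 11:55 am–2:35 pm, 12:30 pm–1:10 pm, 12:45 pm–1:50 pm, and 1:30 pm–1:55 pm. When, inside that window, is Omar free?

10:55 am–11:55 am

After merging, the occupied span is 9:05 am–10:55 am, 11:55 am–2:35 pm.
Uncovered inside 9:05 am–2:35 pm: 10:55 am–11:55 am.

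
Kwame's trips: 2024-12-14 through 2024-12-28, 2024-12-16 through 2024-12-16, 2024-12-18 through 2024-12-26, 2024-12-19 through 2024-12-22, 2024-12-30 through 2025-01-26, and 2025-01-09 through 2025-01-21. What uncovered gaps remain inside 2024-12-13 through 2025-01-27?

2024-12-13 through 2024-12-13, 2024-12-29 through 2024-12-29, 2025-01-27 through 2025-01-27

The merged coverage is 2024-12-14 through 2024-12-28, 2024-12-30 through 2025-01-26.
Uncovered inside 2024-12-13 through 2025-01-27: 2024-12-13 through 2024-12-13, 2024-12-29 through 2024-12-29, 2025-01-27 through 2025-01-27.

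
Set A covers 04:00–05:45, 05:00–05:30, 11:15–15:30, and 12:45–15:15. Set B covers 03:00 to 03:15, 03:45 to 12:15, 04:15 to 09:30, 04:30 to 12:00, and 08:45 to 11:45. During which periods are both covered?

04:00-05:45, 11:15-12:15

A, merged: 04:00-05:45, 11:15-15:30.
B, merged: 03:00-03:15, 03:45-12:15.
04:00-05:45 meets the second set on 04:00-05:45.
11:15-15:30 meets the second set on 11:15-12:15.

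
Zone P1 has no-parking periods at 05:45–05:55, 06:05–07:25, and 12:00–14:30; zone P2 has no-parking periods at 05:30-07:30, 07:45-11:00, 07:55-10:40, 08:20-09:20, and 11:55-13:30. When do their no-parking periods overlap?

B, merged: 05:30–07:30, 07:45–11:00, 11:55–13:30.
05:45–05:55 ∩ B → 05:45–05:55.
06:05–07:25 ∩ B → 06:05–07:25.
12:00–14:30 ∩ B → 12:00–13:30.

05:45–05:55, 06:05–07:25, 12:00–13:30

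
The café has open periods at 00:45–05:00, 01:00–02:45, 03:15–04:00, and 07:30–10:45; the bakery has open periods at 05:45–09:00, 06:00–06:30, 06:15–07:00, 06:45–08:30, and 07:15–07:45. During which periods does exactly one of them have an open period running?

A, merged: 00:45-05:00, 07:30-10:45.
B, merged: 05:45-09:00.
A but not B: 00:45-05:00, 09:00-10:45.
B but not A: 05:45-07:30.
Combining gives A △ B.

00:45-05:00, 05:45-07:30, 09:00-10:45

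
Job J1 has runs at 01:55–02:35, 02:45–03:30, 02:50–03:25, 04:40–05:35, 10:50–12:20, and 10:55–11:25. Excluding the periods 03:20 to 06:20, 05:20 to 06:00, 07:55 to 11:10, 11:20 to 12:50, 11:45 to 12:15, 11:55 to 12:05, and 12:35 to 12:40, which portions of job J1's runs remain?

01:55–02:35, 02:45–03:20, 11:10–11:20

A, merged: 01:55–02:35, 02:45–03:30, 04:40–05:35, 10:50–12:20.
B, merged: 03:20–06:20, 07:55–11:10, 11:20–12:50.
01:55–02:35: nothing removed.
02:45–03:30 \ B = 02:45–03:20.
04:40–05:35: entirely removed.
10:50–12:20 \ B = 11:10–11:20.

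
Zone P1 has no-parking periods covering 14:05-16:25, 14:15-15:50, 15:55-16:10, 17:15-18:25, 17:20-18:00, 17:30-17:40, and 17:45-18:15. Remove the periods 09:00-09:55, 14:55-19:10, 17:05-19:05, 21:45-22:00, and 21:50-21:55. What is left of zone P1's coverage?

14:05–14:55

A, merged: 14:05–16:25, 17:15–18:25.
B, merged: 09:00–09:55, 14:55–19:10, 21:45–22:00.
14:05–16:25 \ B = 14:05–14:55.
17:15–18:25: entirely removed.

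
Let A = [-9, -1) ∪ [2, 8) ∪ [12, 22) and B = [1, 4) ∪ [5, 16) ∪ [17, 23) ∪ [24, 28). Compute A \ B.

[-9, -1): no B overlap → unchanged.
[2, 8) minus B → [4, 5).
[12, 22) minus B → [16, 17).

[-9, -1) ∪ [4, 5) ∪ [16, 17)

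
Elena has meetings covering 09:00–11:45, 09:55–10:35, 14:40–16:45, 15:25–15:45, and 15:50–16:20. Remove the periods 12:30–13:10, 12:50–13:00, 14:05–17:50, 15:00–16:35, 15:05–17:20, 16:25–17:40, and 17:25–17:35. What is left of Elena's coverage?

09:00–11:45

Merge the first list: 09:00–11:45, 14:40–16:45.
Merge the second list: 12:30–13:10, 14:05–17:50.
09:00–11:45: nothing removed.
14:40–16:45: entirely removed.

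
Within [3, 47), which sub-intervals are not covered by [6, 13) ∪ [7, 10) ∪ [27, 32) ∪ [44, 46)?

After merging, the occupied span is [6, 13), [27, 32), [44, 46).
Gaps within [3, 47): [3, 6), [13, 27), [32, 44), [46, 47).

[3, 6) ∪ [13, 27) ∪ [32, 44) ∪ [46, 47)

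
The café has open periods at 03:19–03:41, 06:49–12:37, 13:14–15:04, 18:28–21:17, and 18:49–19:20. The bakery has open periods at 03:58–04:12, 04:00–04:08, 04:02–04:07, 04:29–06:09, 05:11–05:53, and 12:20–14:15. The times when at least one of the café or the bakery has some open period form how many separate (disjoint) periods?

5

A, merged: 03:19-03:41, 06:49-12:37, 13:14-15:04, 18:28-21:17.
B, merged: 03:58-04:12, 04:29-06:09, 12:20-14:15.
A ∪ B = 03:19-03:41, 03:58-04:12, 04:29-06:09, 06:49-15:04, 18:28-21:17.
That is 5 disjoint pieces.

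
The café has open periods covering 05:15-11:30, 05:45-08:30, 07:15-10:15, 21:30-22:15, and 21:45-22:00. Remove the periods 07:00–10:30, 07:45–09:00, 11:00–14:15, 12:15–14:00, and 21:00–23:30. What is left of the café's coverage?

A, merged: 05:15-11:30, 21:30-22:15.
B, merged: 07:00-10:30, 11:00-14:15, 21:00-23:30.
05:15-11:30 with B removed leaves 05:15-07:00, 10:30-11:00.
21:30-22:15 lies entirely inside B → drops out.

05:15-07:00, 10:30-11:00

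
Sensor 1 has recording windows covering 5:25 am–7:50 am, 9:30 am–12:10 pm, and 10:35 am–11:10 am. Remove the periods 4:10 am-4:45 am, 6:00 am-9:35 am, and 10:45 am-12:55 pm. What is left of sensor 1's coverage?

5:25 am-6:00 am, 9:35 am-10:45 am

Merge the first list: 5:25 am-7:50 am, 9:30 am-12:10 pm.
5:25 am-7:50 am with B removed leaves 5:25 am-6:00 am.
9:30 am-12:10 pm with B removed leaves 9:35 am-10:45 am.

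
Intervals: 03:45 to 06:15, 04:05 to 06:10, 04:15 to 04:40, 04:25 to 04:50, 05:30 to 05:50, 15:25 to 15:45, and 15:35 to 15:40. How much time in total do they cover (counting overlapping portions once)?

2 h 50 min

Merged: 03:45-06:15, 15:25-15:45.
Lengths: 2 h 30 min + 20 min = 2 h 50 min.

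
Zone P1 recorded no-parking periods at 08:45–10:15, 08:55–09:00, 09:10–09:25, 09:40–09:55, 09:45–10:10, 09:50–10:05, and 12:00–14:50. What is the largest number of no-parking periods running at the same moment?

Walk the sorted start/end points keeping a running depth.
The depth first hits 4 at 09:50.

4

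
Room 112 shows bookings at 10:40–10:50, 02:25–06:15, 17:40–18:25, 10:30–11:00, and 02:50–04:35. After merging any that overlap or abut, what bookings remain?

Sort by start: 02:25–06:15, 02:50–04:35, 10:30–11:00, 10:40–10:50, 17:40–18:25.
02:50–04:35 overlaps/touches 02:25–06:15 → extend to 02:25–06:15.
10:30–11:00 is disjoint → start new block.
10:40–10:50 overlaps/touches 10:30–11:00 → extend to 10:30–11:00.
17:40–18:25 is disjoint → start new block.

02:25–06:15, 10:30–11:00, 17:40–18:25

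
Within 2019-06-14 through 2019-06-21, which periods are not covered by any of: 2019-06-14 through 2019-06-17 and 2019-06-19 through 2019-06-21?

After merging, the occupied span is 2019-06-14 through 2019-06-17, 2019-06-19 through 2019-06-21.
Gaps within 2019-06-14 through 2019-06-21: 2019-06-18 through 2019-06-18.

2019-06-18 through 2019-06-18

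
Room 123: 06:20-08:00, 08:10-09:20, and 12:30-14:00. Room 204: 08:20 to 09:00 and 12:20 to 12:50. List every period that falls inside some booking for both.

08:20–09:00, 12:30–12:50

06:20–08:00 meets no B interval.
08:10–09:20 ∩ B → 08:20–09:00.
12:30–14:00 ∩ B → 12:30–12:50.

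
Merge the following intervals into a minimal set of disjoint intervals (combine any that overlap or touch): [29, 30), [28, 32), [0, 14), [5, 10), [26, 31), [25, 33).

Sort by start: [0, 14), [5, 10), [25, 33), [26, 31), [28, 32), [29, 30).
[5, 10) overlaps/touches [0, 14) → extend to [0, 14).
[25, 33) is disjoint → start new block.
[26, 31) overlaps/touches [25, 33) → extend to [25, 33).
[28, 32) overlaps/touches [25, 33) → extend to [25, 33).
[29, 30) overlaps/touches [25, 33) → extend to [25, 33).

[0, 14) ∪ [25, 33)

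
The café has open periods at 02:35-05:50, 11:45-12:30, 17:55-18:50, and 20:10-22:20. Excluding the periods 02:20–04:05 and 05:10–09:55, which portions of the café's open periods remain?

02:35-05:50 with B removed leaves 04:05-05:10.
11:45-12:30 is untouched.
17:55-18:50 is untouched.
20:10-22:20 is untouched.

04:05-05:10, 11:45-12:30, 17:55-18:50, 20:10-22:20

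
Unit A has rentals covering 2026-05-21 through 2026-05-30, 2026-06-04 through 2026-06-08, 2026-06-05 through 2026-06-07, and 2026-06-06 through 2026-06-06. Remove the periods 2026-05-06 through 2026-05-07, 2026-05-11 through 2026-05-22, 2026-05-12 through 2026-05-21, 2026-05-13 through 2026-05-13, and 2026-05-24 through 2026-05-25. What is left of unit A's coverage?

A, merged: 2026-05-21 through 2026-05-30, 2026-06-04 through 2026-06-08.
B, merged: 2026-05-06 through 2026-05-07, 2026-05-11 through 2026-05-22, 2026-05-24 through 2026-05-25.
2026-05-21 through 2026-05-30 \ B = 2026-05-23 through 2026-05-23, 2026-05-26 through 2026-05-30.
2026-06-04 through 2026-06-08: nothing removed.

2026-05-23 through 2026-05-23, 2026-05-26 through 2026-05-30, 2026-06-04 through 2026-06-08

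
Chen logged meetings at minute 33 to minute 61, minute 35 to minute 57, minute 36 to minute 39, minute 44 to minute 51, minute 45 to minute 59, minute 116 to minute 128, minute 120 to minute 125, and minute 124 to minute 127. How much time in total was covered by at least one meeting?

40 minutes

Merged: minute 33 to minute 61, minute 116 to minute 128.
Lengths: 28 minutes + 12 minutes = 40 minutes.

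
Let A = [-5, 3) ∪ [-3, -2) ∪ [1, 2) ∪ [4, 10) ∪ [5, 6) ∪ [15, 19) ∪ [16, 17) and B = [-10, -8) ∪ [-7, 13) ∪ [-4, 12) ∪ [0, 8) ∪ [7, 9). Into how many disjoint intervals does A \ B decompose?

1

First set merges to [-5, 3), [4, 10), [15, 19).
Second set merges to [-10, -8), [-7, 13).
A \ B = [15, 19).
That is 1 disjoint piece.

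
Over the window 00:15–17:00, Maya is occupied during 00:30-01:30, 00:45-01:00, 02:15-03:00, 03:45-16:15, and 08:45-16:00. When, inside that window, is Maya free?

After merging, the occupied span is 00:30–01:30, 02:15–03:00, 03:45–16:15.
Gaps within 00:15–17:00: 00:15–00:30, 01:30–02:15, 03:00–03:45, 16:15–17:00.

00:15–00:30, 01:30–02:15, 03:00–03:45, 16:15–17:00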